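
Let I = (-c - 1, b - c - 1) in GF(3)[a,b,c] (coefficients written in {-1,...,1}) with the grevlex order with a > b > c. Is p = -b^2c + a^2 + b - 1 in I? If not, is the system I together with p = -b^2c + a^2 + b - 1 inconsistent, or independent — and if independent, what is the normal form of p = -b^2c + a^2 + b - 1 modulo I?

First compute the reduced Gröbner basis of I by Buchberger's algorithm.
f_1 = -c - 1, LT = c.
f_2 = b - c - 1, LT = b.

The S-polynomials (S(f_1,f_2)) all reduce to 0 modulo the current basis, so we have a Gröbner basis.
Inter-reduce: drop elements whose leading term is divisible by another's, tail-reduce, and make monic.
Reduced Gröbner basis: {b, c + 1}.
Label its elements g_1 = b, g_2 = c + 1.

Reduce p = -b^2c + a^2 + b - 1 modulo G:
  leading term b^2c: subtract (-bc)·g_1 from -b^2c + a^2 + b - 1 → a^2 + b - 1
  leading term a^2: no divisor's leading term divides it; move a^2 to the remainder.
  leading term b: subtract (1)·g_1 from b - 1 → -1
  leading term 1: no divisor's leading term divides it; move -1 to the remainder.
  normal form = a^2 - 1.
The normal form is nonzero, so p ∉ I. Since p minus its normal form lies in I, I + (p) = I + (r) where r = a^2 - 1; decide whether this ideal is the whole ring.
Run Buchberger on G together with r (pairs among the g_i already reduce to 0 since G is a Gröbner basis):
g_1 = b, LT = b.
g_2 = c + 1, LT = c.
r = a^2 - 1, LT = a^2.

The S-polynomials (S(g_1,g_2), S(g_1,r), S(g_2,r)) all reduce to 0 modulo the current basis, so we have a Gröbner basis.
Inter-reduce: drop elements whose leading term is divisible by another's, tail-reduce, and make monic.
Reduced Gröbner basis: {a^2 - 1, b, c + 1}.
The reduced Gröbner basis of I + (p) is {a^2 - 1, b, c + 1} ≠ {1}, a proper ideal, so the enlarged system stays consistent: p is independent of I, with normal form a^2 - 1.

Ideal membership is decidable via reduction modulo a Gröbner basis.

-b^2c + a^2 + b - 1 is independent of I; its normal form modulo I is a^2 - 1.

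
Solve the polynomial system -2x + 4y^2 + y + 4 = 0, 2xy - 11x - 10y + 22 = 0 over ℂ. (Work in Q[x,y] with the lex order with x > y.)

Compute a lex Gröbner basis by Buchberger's algorithm.
f_1 = -2x + 4y^2 + y + 4, LT = x.
f_2 = 2xy - 11x - 10y + 22, LT = xy.

S(f_1,f_2): lcm = xy. S = 11/2x - 2y^3 - 1/2y^2 + 3y - 11.
  reduce S modulo (f_1, f_2):
  remainder -2y^3 + 21/2y^2 + 23/4y ≠ 0; add h_3 = -2y^3 + 21/2y^2 + 23/4y to the basis.

The other S-polynomials (S(f_1,h_3), S(f_2,h_3)) all reduce to 0 modulo the current basis, so we have a Gröbner basis.
Inter-reduce: drop elements whose leading term is divisible by another's, tail-reduce, and make monic.
Reduced Gröbner basis: {x - 2y^2 - 1/2y - 2, y^3 - 21/4y^2 - 23/8y}.

A lex Gröbner basis eliminates variables successively. Here y^3 - 21/4y^2 - 23/8y depends only on y, with roots {-1/2, 0, 23/4}; lifting each root through the earlier basis elements recovers the full solutions.
  y = -1/2: the earlier basis element becomes x - 9/4 = 0, giving x = 9/4 — point (9/4, -1/2).
  y = 0: the earlier basis element becomes x - 2 = 0, giving x = 2 — point (2, 0).
  y = 23/4: the earlier basis element becomes x - 71 = 0, giving x = 71 — point (71, 23/4).

{(9/4, -1/2), (2, 0), (71, 23/4)}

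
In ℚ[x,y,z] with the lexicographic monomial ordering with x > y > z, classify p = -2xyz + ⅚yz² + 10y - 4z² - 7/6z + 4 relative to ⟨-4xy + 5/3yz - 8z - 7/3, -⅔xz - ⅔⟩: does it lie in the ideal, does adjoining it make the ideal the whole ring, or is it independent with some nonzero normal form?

First compute the reduced Gröbner basis of I by Buchberger's algorithm.
f_1 = -4xy + 5/3yz - 8z - 7/3, LT = xy.
f_2 = -⅔xz - ⅔, LT = xz.

S(f_1,f_2): lcm = xyz. S = -5/12yz² - y + 2z² + 7/12z.
  leading term yz²: no divisor's leading term divides it; move -5/12yz² to the remainder.
  leading term y: no divisor's leading term divides it; move -y to the remainder.
  leading term z²: no divisor's leading term divides it; move 2z² to the remainder.
  leading term z: no divisor's leading term divides it; move 7/12z to the remainder.
  remainder -5/12yz² - y + 2z² + 7/12z ≠ 0; add h_3 = -5/12yz² - y + 2z² + 7/12z to the basis.

The other S-polynomials (S(f_1,h_3), S(f_2,h_3)) all reduce to 0 modulo the current basis, so we have a Gröbner basis.
Inter-reduce: drop elements whose leading term is divisible by another's, tail-reduce, and make monic.
Reduced Gröbner basis: {xy - 5/12yz + 2z + 7/12, xz + 1, yz² + 12/5y - 24/5z² - 7/5z}.
Label its elements g_1 = xy - 5/12yz + 2z + 7/12, g_2 = xz + 1, g_3 = yz² + 12/5y - 24/5z² - 7/5z.

Reduce p = -2xyz + ⅚yz² + 10y - 4z² - 7/6z + 4 modulo G:
  leading term xyz: subtract (-2z)·g_1 from -2xyz + ⅚yz² + 10y - 4z² - 7/6z + 4 → 10y + 4
  leading term y: no divisor's leading term divides it; move 10y to the remainder.
  leading term 1: no divisor's leading term divides it; move 4 to the remainder.
  normal form = 10y + 4.
The normal form is nonzero, so p ∉ I. Since p minus its normal form lies in I, I + (p) = I + (r) where r = 10y + 4; decide whether this ideal is the whole ring.
Run Buchberger on G together with r (pairs among the g_i already reduce to 0 since G is a Gröbner basis):
g_1 = xy - 5/12yz + 2z + 7/12, LT = xy.
g_2 = xz + 1, LT = xz.
g_3 = yz² + 12/5y - 24/5z² - 7/5z, LT = yz².
r = 10y + 4, LT = y.

S(g_1,r): lcm = xy. S = -⅖x - 5/12yz + 2z + 7/12.
  leading term x: no divisor's leading term divides it; move -⅖x to the remainder.
  leading term yz: subtract (-1/24z)·r from -5/12yz + 2z + 7/12 → 13/6z + 7/12
  leading term z: no divisor's leading term divides it; move 13/6z to the remainder.
  leading term 1: no divisor's leading term divides it; move 7/12 to the remainder.
  remainder -⅖x + 13/6z + 7/12 ≠ 0; add m_5 = -⅖x + 13/6z + 7/12 to the basis.

S(g_3,r): lcm = yz². S = 12/5y - 26/5z² - 7/5z.
  leading term y: subtract (6/25)·r from 12/5y - 26/5z² - 7/5z → -26/5z² - 7/5z - 24/25
  leading term z²: no divisor's leading term divides it; move -26/5z² to the remainder.
  leading term z: no divisor's leading term divides it; move -7/5z to the remainder.
  leading term 1: no divisor's leading term divides it; move -24/25 to the remainder.
  remainder -26/5z² - 7/5z - 24/25 ≠ 0; add m_6 = -26/5z² - 7/5z - 24/25 to the basis.

The other S-polynomials (S(g_1,g_2), S(g_1,g_3), S(g_2,g_3), S(g_2,r), S(g_1,m_5), S(g_2,m_5), S(g_3,m_5), S(r,m_5), S(g_1,m_6), S(g_2,m_6), S(g_3,m_6), S(r,m_6), S(m_5,m_6)) all reduce to 0 modulo the current basis, so we have a Gröbner basis.
Inter-reduce: drop elements whose leading term is divisible by another's, tail-reduce, and make monic.
Reduced Gröbner basis: {x - 65/12z - 35/24, y + ⅖, z² + 7/26z + 12/65}.
The reduced Gröbner basis of I + (p) is {x - 65/12z - 35/24, y + ⅖, z² + 7/26z + 12/65} ≠ {1}, a proper ideal, so the enlarged system stays consistent: p is independent of I, with normal form 10y + 4.

Ideal membership is decidable via reduction modulo a Gröbner basis.

-2xyz + ⅚yz² + 10y - 4z² - 7/6z + 4 is independent of I; its normal form modulo I is 10y + 4.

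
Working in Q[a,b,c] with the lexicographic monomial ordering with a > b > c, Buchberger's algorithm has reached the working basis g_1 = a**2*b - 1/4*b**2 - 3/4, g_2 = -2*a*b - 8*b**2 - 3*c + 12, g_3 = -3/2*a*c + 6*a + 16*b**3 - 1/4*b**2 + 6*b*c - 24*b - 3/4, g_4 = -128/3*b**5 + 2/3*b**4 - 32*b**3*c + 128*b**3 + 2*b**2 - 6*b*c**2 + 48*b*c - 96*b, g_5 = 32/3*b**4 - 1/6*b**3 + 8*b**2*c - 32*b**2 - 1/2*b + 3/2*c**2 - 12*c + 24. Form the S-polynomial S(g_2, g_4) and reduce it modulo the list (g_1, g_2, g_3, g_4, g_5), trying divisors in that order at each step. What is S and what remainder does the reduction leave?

S(g_2, g_4) = 1/64*a*b**4 - 3/4*a*b**3*c + 3*a*b**3 + 3/64*a*b**2 - 9/64*a*b*c**2 + 9/8*a*b*c - 9/4*a*b + 4*b**6 + 3/2*b**4*c - 6*b**4; remainder on division = 0.

lcm(LM(g_2), LM(g_4)) = a*b**5.
S = (lcm/LT(g_2))·g_2 − (lcm/LT(g_4))·g_4 = 1/64*a*b**4 - 3/4*a*b**3*c + 3*a*b**3 + 3/64*a*b**2 - 9/64*a*b*c**2 + 9/8*a*b*c - 9/4*a*b + 4*b**6 + 3/2*b**4*c - 6*b**4.
Reduce S modulo (g_1, g_2, g_3, g_4, g_5) in that order:
  leading term a*b**4: subtract (-1/128*b**3)·g_2 from 1/64*a*b**4 - 3/4*a*b**3*c + 3*a*b**3 + 3/64*a*b**2 - 9/64*a*b*c**2 + 9/8*a*b*c - 9/4*a*b + 4*b**6 + 3/2*b**4*c - 6*b**4 → -3/4*a*b**3*c + 3*a*b**3 + 3/64*a*b**2 - 9/64*a*b*c**2 + 9/8*a*b*c - 9/4*a*b + 4*b**6 - 1/16*b**5 + 3/2*b**4*c - 6*b**4 - 3/128*b**3*c + 3/32*b**3
  leading term a*b**3*c: subtract (3/8*b**2*c)·g_2 from -3/4*a*b**3*c + 3*a*b**3 + 3/64*a*b**2 - 9/64*a*b*c**2 + 9/8*a*b*c - 9/4*a*b + 4*b**6 - 1/16*b**5 + 3/2*b**4*c - 6*b**4 - 3/128*b**3*c + 3/32*b**3 → 3*a*b**3 + 3/64*a*b**2 - 9/64*a*b*c**2 + 9/8*a*b*c - 9/4*a*b + 4*b**6 - 1/16*b**5 + 9/2*b**4*c - 6*b**4 - 3/128*b**3*c + 3/32*b**3 + 9/8*b**2*c**2 - 9/2*b**2*c
  leading term a*b**3: subtract (-3/2*b**2)·g_2 from 3*a*b**3 + 3/64*a*b**2 - 9/64*a*b*c**2 + 9/8*a*b*c - 9/4*a*b + 4*b**6 - 1/16*b**5 + 9/2*b**4*c - 6*b**4 - 3/128*b**3*c + 3/32*b**3 + 9/8*b**2*c**2 - 9/2*b**2*c → 3/64*a*b**2 - 9/64*a*b*c**2 + 9/8*a*b*c - 9/4*a*b + 4*b**6 - 1/16*b**5 + 9/2*b**4*c - 18*b**4 - 3/128*b**3*c + 3/32*b**3 + 9/8*b**2*c**2 - 9*b**2*c + 18*b**2
  leading term a*b**2: subtract (-3/128*b)·g_2 from 3/64*a*b**2 - 9/64*a*b*c**2 + 9/8*a*b*c - 9/4*a*b + 4*b**6 - 1/16*b**5 + 9/2*b**4*c - 18*b**4 - 3/128*b**3*c + 3/32*b**3 + 9/8*b**2*c**2 - 9*b**2*c + 18*b**2 → -9/64*a*b*c**2 + 9/8*a*b*c - 9/4*a*b + 4*b**6 - 1/16*b**5 + 9/2*b**4*c - 18*b**4 - 3/128*b**3*c - 3/32*b**3 + 9/8*b**2*c**2 - 9*b**2*c + 18*b**2 - 9/128*b*c + 9/32*b
  leading term a*b*c**2: subtract (9/128*c**2)·g_2 from -9/64*a*b*c**2 + 9/8*a*b*c - 9/4*a*b + 4*b**6 - 1/16*b**5 + 9/2*b**4*c - 18*b**4 - 3/128*b**3*c - 3/32*b**3 + 9/8*b**2*c**2 - 9*b**2*c + 18*b**2 - 9/128*b*c + 9/32*b → 9/8*a*b*c - 9/4*a*b + 4*b**6 - 1/16*b**5 + 9/2*b**4*c - 18*b**4 - 3/128*b**3*c - 3/32*b**3 + 27/16*b**2*c**2 - 9*b**2*c + 18*b**2 - 9/128*b*c + 9/32*b + 27/128*c**3 - 27/32*c**2
  leading term a*b*c: subtract (-9/16*c)·g_2 from 9/8*a*b*c - 9/4*a*b + 4*b**6 - 1/16*b**5 + 9/2*b**4*c - 18*b**4 - 3/128*b**3*c - 3/32*b**3 + 27/16*b**2*c**2 - 9*b**2*c + 18*b**2 - 9/128*b*c + 9/32*b + 27/128*c**3 - 27/32*c**2 → -9/4*a*b + 4*b**6 - 1/16*b**5 + 9/2*b**4*c - 18*b**4 - 3/128*b**3*c - 3/32*b**3 + 27/16*b**2*c**2 - 27/2*b**2*c + 18*b**2 - 9/128*b*c + 9/32*b + 27/128*c**3 - 81/32*c**2 + 27/4*c
  leading term a*b: subtract (9/8)·g_2 from -9/4*a*b + 4*b**6 - 1/16*b**5 + 9/2*b**4*c - 18*b**4 - 3/128*b**3*c - 3/32*b**3 + 27/16*b**2*c**2 - 27/2*b**2*c + 18*b**2 - 9/128*b*c + 9/32*b + 27/128*c**3 - 81/32*c**2 + 27/4*c → 4*b**6 - 1/16*b**5 + 9/2*b**4*c - 18*b**4 - 3/128*b**3*c - 3/32*b**3 + 27/16*b**2*c**2 - 27/2*b**2*c + 27*b**2 - 9/128*b*c + 9/32*b + 27/128*c**3 - 81/32*c**2 + 81/8*c - 27/2
  leading term b**6: subtract (-3/32*b)·g_4 from 4*b**6 - 1/16*b**5 + 9/2*b**4*c - 18*b**4 - 3/128*b**3*c - 3/32*b**3 + 27/16*b**2*c**2 - 27/2*b**2*c + 27*b**2 - 9/128*b*c + 9/32*b + 27/128*c**3 - 81/32*c**2 + 81/8*c - 27/2 → 3/2*b**4*c - 6*b**4 - 3/128*b**3*c + 3/32*b**3 + 9/8*b**2*c**2 - 9*b**2*c + 18*b**2 - 9/128*b*c + 9/32*b + 27/128*c**3 - 81/32*c**2 + 81/8*c - 27/2
  leading term b**4*c: subtract (9/64*c)·g_5 from 3/2*b**4*c - 6*b**4 - 3/128*b**3*c + 3/32*b**3 + 9/8*b**2*c**2 - 9*b**2*c + 18*b**2 - 9/128*b*c + 9/32*b + 27/128*c**3 - 81/32*c**2 + 81/8*c - 27/2 → -6*b**4 + 3/32*b**3 - 9/2*b**2*c + 18*b**2 + 9/32*b - 27/32*c**2 + 27/4*c - 27/2
  leading term b**4: subtract (-9/16)·g_5 from -6*b**4 + 3/32*b**3 - 9/2*b**2*c + 18*b**2 + 9/32*b - 27/32*c**2 + 27/4*c - 27/2 → 0
The remainder is 0, so this S-polynomial contributes no new basis element.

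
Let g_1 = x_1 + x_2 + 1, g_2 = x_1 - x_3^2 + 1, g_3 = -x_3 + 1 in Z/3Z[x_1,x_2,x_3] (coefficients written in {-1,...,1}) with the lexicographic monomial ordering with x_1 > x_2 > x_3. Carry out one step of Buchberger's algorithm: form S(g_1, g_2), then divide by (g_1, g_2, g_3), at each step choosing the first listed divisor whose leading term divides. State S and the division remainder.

S(g_1, g_2) = x_2 + x_3^2; remainder on division = x_2 + 1.

lcm(LM(g_1), LM(g_2)) = x_1.
S = (lcm/LT(g_1))·g_1 − (lcm/LT(g_2))·g_2 = x_2 + x_3^2.
Reduce S modulo (g_1, g_2, g_3) in that order:
  leading term x_2: no divisor's leading term divides it; move x_2 to the remainder.
  leading term x_3^2: subtract (-x_3)·g_3 from x_3^2 → x_3
  leading term x_3: subtract (-1)·g_3 from x_3 → 1
  leading term 1: no divisor's leading term divides it; move 1 to the remainder.
The remainder x_2 + 1 is nonzero, so it would be added as the next basis element.
An S-polynomial is built so that the two leading terms cancel; whether anything survives reduction is exactly the Gröbner-basis criterion.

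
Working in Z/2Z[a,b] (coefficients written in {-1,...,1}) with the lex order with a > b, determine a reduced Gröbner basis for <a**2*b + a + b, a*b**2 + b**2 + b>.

f_1 = a**2*b + a + b, LT = a**2*b.
f_2 = a*b**2 + b**2 + b, LT = a*b**2.

S(f_1,f_2): lcm = a**2*b**2. S = a*b**2 + b**2.
  reduce S modulo (f_1, f_2):
  remainder b ≠ 0; add g_3 = b to the basis.

S(f_1,g_3): lcm = a**2*b. S = a + b.
  reduce S modulo (f_1, f_2, g_3):
  remainder a ≠ 0; add g_4 = a to the basis.

The other S-polynomials (S(f_2,g_3), S(f_1,g_4), S(f_2,g_4), S(g_3,g_4)) all reduce to 0 modulo the current basis, so we have a Gröbner basis.
Inter-reduce: drop elements whose leading term is divisible by another's, tail-reduce, and make monic.

G = {a, b}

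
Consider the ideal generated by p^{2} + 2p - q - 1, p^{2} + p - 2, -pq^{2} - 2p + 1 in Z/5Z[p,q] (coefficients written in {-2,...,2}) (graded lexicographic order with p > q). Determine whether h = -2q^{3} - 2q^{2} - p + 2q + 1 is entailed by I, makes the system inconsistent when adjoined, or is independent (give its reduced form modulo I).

First compute the reduced Gröbner basis of I by Buchberger's algorithm.
f_1 = p^{2} + 2p - q - 1, LT = p^{2}.
f_2 = p^{2} + p - 2, LT = p^{2}.
f_3 = -pq^{2} - 2p + 1, LT = pq^{2}.

S(f_1,f_2): lcm = p^{2}. S = p - q + 1.
  leading term p: no divisor's leading term divides it; move p to the remainder.
  leading term q: no divisor's leading term divides it; move -q to the remainder.
  leading term 1: no divisor's leading term divides it; move 1 to the remainder.
  remainder p - q + 1 ≠ 0; add k_4 = p - q + 1 to the basis.

S(f_1,f_3): lcm = p^{2}q^{2}. S = 2pq^{2} - q^{3} - 2p^{2} - q^{2} + p.
  leading term pq^{2}: subtract (-2)·f_3 from 2pq^{2} - q^{3} - 2p^{2} - q^{2} + p → -q^{3} - 2p^{2} - q^{2} + 2p + 2
  leading term q^{3}: no divisor's leading term divides it; move -q^{3} to the remainder.
  leading term p^{2}: subtract (-2)·f_1 from -2p^{2} - q^{2} + 2p + 2 → -q^{2} + p - 2q
  leading term q^{2}: no divisor's leading term divides it; move -q^{2} to the remainder.
  leading term p: subtract (1)·k_4 from p - 2q → -q - 1
  leading term q: no divisor's leading term divides it; move -q to the remainder.
  leading term 1: no divisor's leading term divides it; move -1 to the remainder.
  remainder -q^{3} - q^{2} - q - 1 ≠ 0; add k_5 = -q^{3} - q^{2} - q - 1 to the basis.

S(f_2,f_3): lcm = p^{2}q^{2}. S = pq^{2} - 2p^{2} - 2q^{2} + p.
  leading term pq^{2}: subtract (-1)·f_3 from pq^{2} - 2p^{2} - 2q^{2} + p → -2p^{2} - 2q^{2} - p + 1
  leading term p^{2}: subtract (-2)·f_1 from -2p^{2} - 2q^{2} - p + 1 → -2q^{2} - 2p - 2q - 1
  leading term q^{2}: no divisor's leading term divides it; move -2q^{2} to the remainder.
  leading term p: subtract (-2)·k_4 from -2p - 2q - 1 → q + 1
  leading term q: no divisor's leading term divides it; move q to the remainder.
  leading term 1: no divisor's leading term divides it; move 1 to the remainder.
  remainder -2q^{2} + q + 1 ≠ 0; add k_6 = -2q^{2} + q + 1 to the basis.

S(f_1,k_4): lcm = p^{2}. S = pq + p - q - 1.
  leading term pq: subtract (q)·k_4 from pq + p - q - 1 → q^{2} + p - 2q - 1
  leading term q^{2}: subtract (2)·k_6 from q^{2} + p - 2q - 1 → p + q + 2
  leading term p: subtract (1)·k_4 from p + q + 2 → 2q + 1
  leading term q: no divisor's leading term divides it; move 2q to the remainder.
  leading term 1: no divisor's leading term divides it; move 1 to the remainder.
  remainder 2q + 1 ≠ 0; add k_7 = 2q + 1 to the basis.

The other S-polynomials (S(f_2,k_4), S(f_3,k_4), S(f_1,k_5), S(f_2,k_5), S(f_3,k_5), S(k_4,k_5), S(f_1,k_6), S(f_2,k_6), S(f_3,k_6), S(k_4,k_6), S(k_5,k_6), S(f_1,k_7), S(f_2,k_7), S(f_3,k_7), S(k_4,k_7), S(k_5,k_7), S(k_6,k_7)) all reduce to 0 modulo the current basis, so we have a Gröbner basis.
Inter-reduce: drop elements whose leading term is divisible by another's, tail-reduce, and make monic.
Reduced Gröbner basis: {p - 1, q - 2}.
Label its elements g_1 = p - 1, g_2 = q - 2.

Reduce h = -2q^{3} - 2q^{2} - p + 2q + 1 modulo G:
  leading term q^{3}: subtract (-2q^{2})·g_2 from -2q^{3} - 2q^{2} - p + 2q + 1 → -q^{2} - p + 2q + 1
  leading term q^{2}: subtract (-q)·g_2 from -q^{2} - p + 2q + 1 → -p + 1
  leading term p: subtract (-1)·g_1 from -p + 1 → 0
  normal form = 0.
Since the normal form is 0, h ∈ I.

Ideal membership is decidable via reduction modulo a Gröbner basis.

-2q^{3} - 2q^{2} - p + 2q + 1 lies in I (it reduces to 0).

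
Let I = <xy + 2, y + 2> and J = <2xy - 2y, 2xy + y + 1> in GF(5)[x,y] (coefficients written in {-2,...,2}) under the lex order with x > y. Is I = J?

Yes, the ideals are equal.

Equality of ideals is decidable: compute both reduced Gröbner bases (unique for the ordering) and check whether they agree.
Buchberger on the first generating set:
f_1 = xy + 2, LT = xy.
f_2 = y + 2, LT = y.

S(f_1,f_2): lcm = xy. S = -2x + 2.
  reduce S modulo (f_1, f_2):
  remainder -2x + 2 ≠ 0; add g_3 = -2x + 2 to the basis.

The other S-polynomials (S(f_1,g_3), S(f_2,g_3)) all reduce to 0 modulo the current basis, so we have a Gröbner basis.
Inter-reduce: drop elements whose leading term is divisible by another's, tail-reduce, and make monic.
Reduced Gröbner basis: {x - 1, y + 2}.

Buchberger on the second generating set:
h_1 = 2xy - 2y, LT = xy.
h_2 = 2xy + y + 1, LT = xy.

S(h_1,h_2): lcm = xy. S = y + 2.
  reduce S modulo (h_1, h_2):
  remainder y + 2 ≠ 0; add k_3 = y + 2 to the basis.

S(h_1,k_3): lcm = xy. S = -2x - y.
  reduce S modulo (h_1, h_2, k_3):
  remainder -2x + 2 ≠ 0; add k_4 = -2x + 2 to the basis.

The other S-polynomials (S(h_2,k_3), S(h_1,k_4), S(h_2,k_4), S(k_3,k_4)) all reduce to 0 modulo the current basis, so we have a Gröbner basis.
Inter-reduce: drop elements whose leading term is divisible by another's, tail-reduce, and make monic.
Reduced Gröbner basis: {x - 1, y + 2}.

Same reduced basis, so the two generating sets span the same ideal.
The same test decides containment: I ⊆ J iff every generator of I reduces to 0 modulo a Gröbner basis of J.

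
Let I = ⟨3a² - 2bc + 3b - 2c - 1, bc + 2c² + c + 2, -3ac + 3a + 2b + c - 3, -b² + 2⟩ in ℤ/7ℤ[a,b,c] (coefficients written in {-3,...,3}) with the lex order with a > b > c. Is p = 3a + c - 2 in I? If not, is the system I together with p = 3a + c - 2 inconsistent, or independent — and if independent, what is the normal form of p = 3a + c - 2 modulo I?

First compute the reduced Gröbner basis of I by Buchberger's algorithm.
f_1 = 3a² - 2bc + 3b - 2c - 1, LT = a².
f_2 = bc + 2c² + c + 2, LT = bc.
f_3 = -3ac + 3a + 2b + c - 3, LT = ac.
f_4 = -b² + 2, LT = b².

S(f_1,f_3): lcm = a²c. S = a² + 3ab - 2ac - a - 3bc² + bc - 3c² + 2c.
  reduce S modulo (f_1, f_2, f_3, f_4):
  remainder 3ab - 3a - c³ - c² - 3c - 1 ≠ 0; add h_5 = 3ab - 3a - c³ - c² - 3c - 1 to the basis.

S(f_2,f_3): lcm = abc. S = ab + 2ac² + ac + 2a + 3b² - 2bc - b.
  reduce S modulo (f_1, f_2, f_3, f_4, h_5):
  remainder -a + b - 2c³ + 3c ≠ 0; add h_6 = -a + b - 2c³ + 3c to the basis.

S(f_2,f_4): lcm = b²c. S = 2bc² + bc + 2b + 2c.
  reduce S modulo (f_1, f_2, f_3, f_4, h_5, h_6):
  remainder 2b + 3c³ + 3c² - 3c - 2 ≠ 0; add h_7 = 2b + 3c³ + 3c² - 3c - 2 to the basis.

S(f_2,h_5): lcm = abc. S = 2ac² + 2ac + 2a - 2c⁴ - 2c³ + c² - 2c.
  reduce S modulo (f_1, f_2, f_3, f_4, h_5, h_6, h_7):
  remainder -2c⁴ + c³ - c + 2 ≠ 0; add h_8 = -2c⁴ + c³ - c + 2 to the basis.

S(f_4,h_5): lcm = ab². S = ab - 2a - 2bc³ - 2bc² + bc - 2b.
  reduce S modulo (f_1, f_2, f_3, f_4, h_5, h_6, h_7, h_8):
  remainder 2c³ + 3c² - 2c - 3 ≠ 0; add h_9 = 2c³ + 3c² - 2c - 3 to the basis.

S(h_5,h_6): lcm = ab. S = -a + b² - 2bc³ + 3bc + 2c³ + 2c² - c + 2.
  reduce S modulo (f_1, f_2, f_3, f_4, h_5, h_6, h_7, h_8, h_9):
  remainder 3c² - c + 3 ≠ 0; add h_10 = 3c² - c + 3 to the basis.

S(f_2,h_7): lcm = bc. S = 2c⁴ + 2c³ + 2c + 2.
  reduce S modulo (f_1, f_2, f_3, f_4, h_5, h_6, h_7, h_8, h_9, h_10):
  remainder -c - 1 ≠ 0; add h_11 = -c - 1 to the basis.

The other S-polynomials (S(f_1,f_2), S(f_1,f_4), S(f_3,f_4), S(f_1,h_5), S(f_3,h_5), S(f_1,h_6), S(f_2,h_6), S(f_3,h_6), S(f_4,h_6), S(f_1,h_7), S(f_3,h_7), S(f_4,h_7), S(h_5,h_7), S(h_6,h_7), S(f_1,h_8), S(f_2,h_8), S(f_3,h_8), S(f_4,h_8), S(h_5,h_8), S(h_6,h_8), S(h_7,h_8), S(f_1,h_9), S(f_2,h_9), S(f_3,h_9), S(f_4,h_9), S(h_5,h_9), S(h_6,h_9), S(h_7,h_9), S(h_8,h_9), S(f_1,h_10), S(f_2,h_10), S(f_3,h_10), S(f_4,h_10), S(h_5,h_10), S(h_6,h_10), S(h_7,h_10), S(h_8,h_10), S(h_9,h_10), S(f_1,h_11), S(f_2,h_11), S(f_3,h_11), S(f_4,h_11), S(h_5,h_11), S(h_6,h_11), S(h_7,h_11), S(h_8,h_11), S(h_9,h_11), S(h_10,h_11)) all reduce to 0 modulo the current basis, so we have a Gröbner basis.
Inter-reduce: drop elements whose leading term is divisible by another's, tail-reduce, and make monic.
Reduced Gröbner basis: {a - 2, b - 3, c + 1}.
Label its elements g_1 = a - 2, g_2 = b - 3, g_3 = c + 1.

Reduce p = 3a + c - 2 modulo G:
  leading term a: subtract (3)·g_1 from 3a + c - 2 → c - 3
  leading term c: subtract (1)·g_3 from c - 3 → 3
  leading term 1: no divisor's leading term divides it; move 3 to the remainder.
  normal form = 3.
The normal form is nonzero, so p ∉ I. Since p minus its normal form lies in I, I + (p) = I + (r) where r = 3; decide whether this ideal is the whole ring.
Here r = 3 is a nonzero constant, hence a unit: 1 ∈ I + (p), the Gröbner basis of I + (p) is {1}, and the enlarged system has no common solution — adjoining p is inconsistent.

Adjoining 3a + c - 2 makes the ideal the whole ring: the system is inconsistent.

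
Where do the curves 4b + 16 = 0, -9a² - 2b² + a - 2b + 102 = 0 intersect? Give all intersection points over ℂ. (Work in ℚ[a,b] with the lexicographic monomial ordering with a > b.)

{(-26/9, -4), (3, -4)}

Compute a lex Gröbner basis by Buchberger's algorithm.
f_1 = 4b + 16, LT = b.
f_2 = -9a² + a - 2b² - 2b + 102, LT = a².

S(f_1,f_2): leading monomials are coprime, so the S-polynomial reduces to 0 (Buchberger's first criterion).
Every S-polynomial of the final basis reduces to 0, so we have a Gröbner basis.
Inter-reduce: drop elements whose leading term is divisible by another's, tail-reduce, and make monic.
Reduced Gröbner basis: {a² - 1/9a - 26/3, b + 4}.

From the last basis element, b + 4 = 0, so b takes values in {-4}. Each choice, substituted upward through the basis, yields the corresponding point(s) of the solution set.
  b = -4: the earlier basis element becomes a² - 1/9a - 26/3 = 0, giving a = -26/9, 3 — points (-26/9, -4), (3, -4).
Check: every point annihilates each of the original generators.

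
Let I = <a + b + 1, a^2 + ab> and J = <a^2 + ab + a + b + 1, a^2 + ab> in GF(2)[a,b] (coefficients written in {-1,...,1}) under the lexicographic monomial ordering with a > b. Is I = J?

Since reduced Gröbner bases are canonical representatives of ideals under a given ordering, it suffices to compute and compare them.
Buchberger on the first generating set:
f_1 = a + b + 1, LT = a.
f_2 = a^2 + ab, LT = a^2.

S(f_1,f_2): lcm = a^2. S = a.
  leading term a: subtract (1)·f_1 from a → b + 1
  leading term b: no divisor's leading term divides it; move b to the remainder.
  leading term 1: no divisor's leading term divides it; move 1 to the remainder.
  remainder b + 1 ≠ 0; add g_3 = b + 1 to the basis.

The other S-polynomials (S(f_1,g_3), S(f_2,g_3)) all reduce to 0 modulo the current basis, so we have a Gröbner basis.
Inter-reduce: drop elements whose leading term is divisible by another's, tail-reduce, and make monic.
Reduced Gröbner basis: {a, b + 1}.

Buchberger on the second generating set:
h_1 = a^2 + ab + a + b + 1, LT = a^2.
h_2 = a^2 + ab, LT = a^2.

S(h_1,h_2): lcm = a^2. S = a + b + 1.
  leading term a: no divisor's leading term divides it; move a to the remainder.
  leading term b: no divisor's leading term divides it; move b to the remainder.
  leading term 1: no divisor's leading term divides it; move 1 to the remainder.
  remainder a + b + 1 ≠ 0; add k_3 = a + b + 1 to the basis.

S(h_1,k_3): lcm = a^2. S = b + 1.
  leading term b: no divisor's leading term divides it; move b to the remainder.
  leading term 1: no divisor's leading term divides it; move 1 to the remainder.
  remainder b + 1 ≠ 0; add k_4 = b + 1 to the basis.

The other S-polynomials (S(h_2,k_3), S(h_1,k_4), S(h_2,k_4), S(k_3,k_4)) all reduce to 0 modulo the current basis, so we have a Gröbner basis.
Inter-reduce: drop elements whose leading term is divisible by another's, tail-reduce, and make monic.
Reduced Gröbner basis: {a, b + 1}.

The two bases agree; hence the ideals are identical.

Yes, the ideals are equal.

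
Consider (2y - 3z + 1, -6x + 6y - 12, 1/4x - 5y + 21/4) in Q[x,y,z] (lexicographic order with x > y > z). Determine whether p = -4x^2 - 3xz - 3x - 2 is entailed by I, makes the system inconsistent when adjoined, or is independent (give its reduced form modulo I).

-4x^2 - 3xz - 3x - 2 lies in I (it reduces to 0).

First compute the reduced Gröbner basis of I by Buchberger's algorithm.
f_1 = 2y - 3z + 1, LT = y.
f_2 = -6x + 6y - 12, LT = x.
f_3 = 1/4x - 5y + 21/4, LT = x.

S(f_2,f_3): lcm = x. S = 19y - 19.
  reduce S modulo (f_1, f_2, f_3):
  remainder 57/2z - 57/2 ≠ 0; add h_4 = 57/2z - 57/2 to the basis.

The other S-polynomials (S(f_1,f_2), S(f_1,f_3), S(f_1,h_4), S(f_2,h_4), S(f_3,h_4)) all reduce to 0 modulo the current basis, so we have a Gröbner basis.
Inter-reduce: drop elements whose leading term is divisible by another's, tail-reduce, and make monic.
Reduced Gröbner basis: {x + 1, y - 1, z - 1}.
Label its elements g_1 = x + 1, g_2 = y - 1, g_3 = z - 1.

Reduce p = -4x^2 - 3xz - 3x - 2 modulo G:
  leading term x^2: subtract (-4x)·g_1 from -4x^2 - 3xz - 3x - 2 → -3xz + x - 2
  leading term xz: subtract (-3z)·g_1 from -3xz + x - 2 → x + 3z - 2
  leading term x: subtract (1)·g_1 from x + 3z - 2 → 3z - 3
  leading term z: subtract (3)·g_3 from 3z - 3 → 0
  normal form = 0.
Since the normal form is 0, p ∈ I.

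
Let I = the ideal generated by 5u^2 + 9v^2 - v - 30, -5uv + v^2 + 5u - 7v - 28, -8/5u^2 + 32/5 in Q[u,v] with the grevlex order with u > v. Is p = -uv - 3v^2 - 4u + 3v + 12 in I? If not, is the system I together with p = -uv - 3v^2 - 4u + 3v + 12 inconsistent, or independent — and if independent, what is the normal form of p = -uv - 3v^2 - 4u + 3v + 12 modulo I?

-uv - 3v^2 - 4u + 3v + 12 lies in I (it reduces to 0).

First compute the reduced Gröbner basis of I by Buchberger's algorithm.
f_1 = 5u^2 + 9v^2 - v - 30, LT = u^2.
f_2 = -5uv + v^2 + 5u - 7v - 28, LT = uv.
f_3 = -8/5u^2 + 32/5, LT = u^2.

S(f_1,f_2): lcm = u^2v. S = 1/5uv^2 + 9/5v^3 + u^2 - 7/5uv - 1/5v^2 - 28/5u - 6v.
  reduce S modulo (f_1, f_2, f_3):
  remainder 46/25v^3 - 63/25v^2 - 34/5u - 131/25v + 318/25 ≠ 0; add h_4 = 46/25v^3 - 63/25v^2 - 34/5u - 131/25v + 318/25 to the basis.

S(f_1,f_3): lcm = u^2. S = 9/5v^2 - 1/5v - 2.
  reduce S modulo (f_1, f_2, f_3, h_4):
  remainder 9/5v^2 - 1/5v - 2 ≠ 0; add h_5 = 9/5v^2 - 1/5v - 2 to the basis.

S(f_2,f_3): lcm = u^2v. S = -1/5uv^2 - u^2 + 7/5uv + 28/5u + 4v.
  reduce S modulo (f_1, f_2, f_3, h_4, h_5):
  remainder 153/23u + 152/45v - 10274/1035 ≠ 0; add h_6 = 153/23u + 152/45v - 10274/1035 to the basis.

S(f_2,h_5): lcm = uv^2. S = -1/5v^3 - 8/9uv + 7/5v^2 + 10/9u + 28/5v.
  reduce S modulo (f_1, f_2, f_3, h_4, h_5, h_6):
  remainder 411616/61965v + 411616/61965 ≠ 0; add h_7 = 411616/61965v + 411616/61965 to the basis.

The other S-polynomials (S(f_1,h_4), S(f_2,h_4), S(f_3,h_4), S(f_1,h_5), S(f_3,h_5), S(h_4,h_5), S(f_1,h_6), S(f_2,h_6), S(f_3,h_6), S(h_4,h_6), S(h_5,h_6), S(f_1,h_7), S(f_2,h_7), S(f_3,h_7), S(h_4,h_7), S(h_5,h_7), S(h_6,h_7)) all reduce to 0 modulo the current basis, so we have a Gröbner basis.
Inter-reduce: drop elements whose leading term is divisible by another's, tail-reduce, and make monic.
Reduced Gröbner basis: {u - 2, v + 1}.
Label its elements g_1 = u - 2, g_2 = v + 1.

Reduce p = -uv - 3v^2 - 4u + 3v + 12 modulo G:
  leading term uv: subtract (-v)·g_1 from -uv - 3v^2 - 4u + 3v + 12 → -3v^2 - 4u + v + 12
  leading term v^2: subtract (-3v)·g_2 from -3v^2 - 4u + v + 12 → -4u + 4v + 12
  leading term u: subtract (-4)·g_1 from -4u + 4v + 12 → 4v + 4
  leading term v: subtract (4)·g_2 from 4v + 4 → 0
  normal form = 0.
Since the normal form is 0, p ∈ I.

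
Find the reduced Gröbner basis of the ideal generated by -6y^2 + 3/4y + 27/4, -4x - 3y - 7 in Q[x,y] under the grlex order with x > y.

G = {y^2 - 1/8y - 9/8, x + 3/4y + 7/4}

f_1 = -6y^2 + 3/4y + 27/4, LT = y^2.
f_2 = -4x - 3y - 7, LT = x.

The S-polynomials (S(f_1,f_2)) all reduce to 0 modulo the current basis, so we have a Gröbner basis.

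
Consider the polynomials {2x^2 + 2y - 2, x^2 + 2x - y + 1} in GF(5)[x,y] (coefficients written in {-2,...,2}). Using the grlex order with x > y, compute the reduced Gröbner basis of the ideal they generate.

This is the nonlinear analogue of row-reducing a linear system.

f_1 = 2x^2 + 2y - 2, LT = x^2.
f_2 = x^2 + 2x - y + 1, LT = x^2.

S(f_1,f_2): lcm = x^2. S = -2x + 2y - 2.
  leading term x: no divisor's leading term divides it; move -2x to the remainder.
  leading term y: no divisor's leading term divides it; move 2y to the remainder.
  leading term 1: no divisor's leading term divides it; move -2 to the remainder.
  remainder -2x + 2y - 2 ≠ 0; add g_3 = -2x + 2y - 2 to the basis.

S(f_1,g_3): lcm = x^2. S = xy - x + y - 1.
  leading term xy: subtract (2y)·g_3 from xy - x + y - 1 → y^2 - x - 1
  leading term y^2: no divisor's leading term divides it; move y^2 to the remainder.
  leading term x: subtract (-2)·g_3 from -x - 1 → -y
  leading term y: no divisor's leading term divides it; move -y to the remainder.
  remainder y^2 - y ≠ 0; add g_4 = y^2 - y to the basis.

The other S-polynomials (S(f_2,g_3), S(f_1,g_4), S(f_2,g_4), S(g_3,g_4)) all reduce to 0 modulo the current basis, so we have a Gröbner basis.
Inter-reduce: drop elements whose leading term is divisible by another's, tail-reduce, and make monic.

G = {y^2 - y, x - y + 1}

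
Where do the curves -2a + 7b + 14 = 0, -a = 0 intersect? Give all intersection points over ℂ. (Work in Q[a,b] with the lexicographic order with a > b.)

{(0, -2)}

Compute a lex Gröbner basis by Buchberger's algorithm.
f_1 = -2a + 7b + 14, LT = a.
f_2 = -a, LT = a.

S(f_1,f_2): lcm = a. S = -7/2b - 7.
  leading term b: no divisor's leading term divides it; move -7/2b to the remainder.
  leading term 1: no divisor's leading term divides it; move -7 to the remainder.
  remainder -7/2b - 7 ≠ 0; add h_3 = -7/2b - 7 to the basis.

The other S-polynomials (S(f_1,h_3), S(f_2,h_3)) all reduce to 0 modulo the current basis, so we have a Gröbner basis.
Inter-reduce: drop elements whose leading term is divisible by another's, tail-reduce, and make monic.
Reduced Gröbner basis: {a, b + 2}.

Since the basis is lex-ordered, b + 2 is univariate in b. Its roots are {-2}. Back-substituting each root into the other basis elements fixes the other coordinates.
  b = -2: the earlier basis element becomes a = 0, giving a = 0 — point (0, -2).
Substituting each solution back into the original system confirms all equations vanish.
A lex Gröbner basis triangularizes the system, enabling back-substitution.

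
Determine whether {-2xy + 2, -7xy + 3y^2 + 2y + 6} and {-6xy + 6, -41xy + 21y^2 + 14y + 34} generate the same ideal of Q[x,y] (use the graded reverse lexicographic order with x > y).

Yes, the ideals are equal.

Two ideals are equal iff their reduced Gröbner bases coincide (the reduced basis is unique for a fixed ordering).
Buchberger on the first generating set:
f_1 = -2xy + 2, LT = xy.
f_2 = -7xy + 3y^2 + 2y + 6, LT = xy.

S(f_1,f_2): lcm = xy. S = 3/7y^2 + 2/7y - 1/7.
  leading term y^2: no divisor's leading term divides it; move 3/7y^2 to the remainder.
  leading term y: no divisor's leading term divides it; move 2/7y to the remainder.
  leading term 1: no divisor's leading term divides it; move -1/7 to the remainder.
  remainder 3/7y^2 + 2/7y - 1/7 ≠ 0; add g_3 = 3/7y^2 + 2/7y - 1/7 to the basis.

S(f_1,g_3): lcm = xy^2. S = -2/3xy + 1/3x - y.
  leading term xy: subtract (1/3)·f_1 from -2/3xy + 1/3x - y → 1/3x - y - 2/3
  leading term x: no divisor's leading term divides it; move 1/3x to the remainder.
  leading term y: no divisor's leading term divides it; move -y to the remainder.
  leading term 1: no divisor's leading term divides it; move -2/3 to the remainder.
  remainder 1/3x - y - 2/3 ≠ 0; add g_4 = 1/3x - y - 2/3 to the basis.

S(f_2,g_3): lcm = xy^2. S = -3/7y^3 - 2/3xy - 2/7y^2 + 1/3x - 6/7y.
  leading term y^3: subtract (-y)·g_3 from -3/7y^3 - 2/3xy - 2/7y^2 + 1/3x - 6/7y → -2/3xy + 1/3x - y
  leading term xy: subtract (1/3)·f_1 from -2/3xy + 1/3x - y → 1/3x - y - 2/3
  leading term x: subtract (1)·g_4 from 1/3x - y - 2/3 → 0
  remainder 0.

S(f_1,g_4): lcm = xy. S = 3y^2 + 2y - 1.
  leading term y^2: subtract (7)·g_3 from 3y^2 + 2y - 1 → 0
  remainder 0.

S(f_2,g_4): lcm = xy. S = 18/7y^2 + 12/7y - 6/7.
  leading term y^2: subtract (6)·g_3 from 18/7y^2 + 12/7y - 6/7 → 0
  remainder 0.

S(g_3,g_4): leading monomials are coprime, so the S-polynomial reduces to 0 (Buchberger's first criterion).
Every S-polynomial of the final basis reduces to 0, so we have a Gröbner basis.
Inter-reduce: drop elements whose leading term is divisible by another's, tail-reduce, and make monic.
Reduced Gröbner basis: {y^2 + 2/3y - 1/3, x - 3y - 2}.

Buchberger on the second generating set:
h_1 = -6xy + 6, LT = xy.
h_2 = -41xy + 21y^2 + 14y + 34, LT = xy.

S(h_1,h_2): lcm = xy. S = 21/41y^2 + 14/41y - 7/41.
  leading term y^2: no divisor's leading term divides it; move 21/41y^2 to the remainder.
  leading term y: no divisor's leading term divides it; move 14/41y to the remainder.
  leading term 1: no divisor's leading term divides it; move -7/41 to the remainder.
  remainder 21/41y^2 + 14/41y - 7/41 ≠ 0; add k_3 = 21/41y^2 + 14/41y - 7/41 to the basis.

S(h_1,k_3): lcm = xy^2. S = -2/3xy + 1/3x - y.
  leading term xy: subtract (1/9)·h_1 from -2/3xy + 1/3x - y → 1/3x - y - 2/3
  leading term x: no divisor's leading term divides it; move 1/3x to the remainder.
  leading term y: no divisor's leading term divides it; move -y to the remainder.
  leading term 1: no divisor's leading term divides it; move -2/3 to the remainder.
  remainder 1/3x - y - 2/3 ≠ 0; add k_4 = 1/3x - y - 2/3 to the basis.

S(h_2,k_3): lcm = xy^2. S = -21/41y^3 - 2/3xy - 14/41y^2 + 1/3x - 34/41y.
  leading term y^3: subtract (-y)·k_3 from -21/41y^3 - 2/3xy - 14/41y^2 + 1/3x - 34/41y → -2/3xy + 1/3x - y
  leading term xy: subtract (1/9)·h_1 from -2/3xy + 1/3x - y → 1/3x - y - 2/3
  leading term x: subtract (1)·k_4 from 1/3x - y - 2/3 → 0
  remainder 0.

S(h_1,k_4): lcm = xy. S = 3y^2 + 2y - 1.
  leading term y^2: subtract (41/7)·k_3 from 3y^2 + 2y - 1 → 0
  remainder 0.

S(h_2,k_4): lcm = xy. S = 102/41y^2 + 68/41y - 34/41.
  leading term y^2: subtract (34/7)·k_3 from 102/41y^2 + 68/41y - 34/41 → 0
  remainder 0.

S(k_3,k_4): leading monomials are coprime, so the S-polynomial reduces to 0 (Buchberger's first criterion).
Every S-polynomial of the final basis reduces to 0, so we have a Gröbner basis.
Inter-reduce: drop elements whose leading term is divisible by another's, tail-reduce, and make monic.
Reduced Gröbner basis: {y^2 + 2/3y - 1/3, x - 3y - 2}.

Same reduced basis, so the two generating sets span the same ideal.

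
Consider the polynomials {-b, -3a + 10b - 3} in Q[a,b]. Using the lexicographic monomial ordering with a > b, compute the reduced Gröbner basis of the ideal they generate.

f_1 = -b, LT = b.
f_2 = -3a + 10b - 3, LT = a.

The S-polynomials (S(f_1,f_2)) all reduce to 0 modulo the current basis, so we have a Gröbner basis.

G = {a + 1, b}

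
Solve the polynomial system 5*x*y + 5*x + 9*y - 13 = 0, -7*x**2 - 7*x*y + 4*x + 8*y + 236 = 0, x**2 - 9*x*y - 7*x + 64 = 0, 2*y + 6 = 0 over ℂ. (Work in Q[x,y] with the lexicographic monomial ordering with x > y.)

Compute a lex Gröbner basis by Buchberger's algorithm.
f_1 = 5*x*y + 5*x + 9*y - 13, LT = x*y.
f_2 = -7*x**2 - 7*x*y + 4*x + 8*y + 236, LT = x**2.
f_3 = x**2 - 9*x*y - 7*x + 64, LT = x**2.
f_4 = 2*y + 6, LT = y.

S(f_1,f_2): lcm = x**2*y. S = x**2 - x*y**2 + 83/35*x*y - 13/5*x + 8/7*y**2 + 236/7*y.
  reduce S modulo (f_1, f_2, f_3, f_4):
  remainder -22/5*x - 88/5 ≠ 0; add h_5 = -22/5*x - 88/5 to the basis.

The other S-polynomials (S(f_1,f_3), S(f_1,f_4), S(f_2,f_3), S(f_2,f_4), S(f_3,f_4), S(f_1,h_5), S(f_2,h_5), S(f_3,h_5), S(f_4,h_5)) all reduce to 0 modulo the current basis, so we have a Gröbner basis.
Inter-reduce: drop elements whose leading term is divisible by another's, tail-reduce, and make monic.
Reduced Gröbner basis: {x + 4, y + 3}.

Elimination: the polynomial y + 3 lies in the elimination ideal for y, so y ∈ {-3}. For each such y, the remaining basis elements (now univariate) give the rest of the solution.
  y = -3: the earlier basis element becomes x + 4 = 0, giving x = -4 — point (-4, -3).
This is the nonlinear analogue of row-reducing a linear system.

{(-4, -3)}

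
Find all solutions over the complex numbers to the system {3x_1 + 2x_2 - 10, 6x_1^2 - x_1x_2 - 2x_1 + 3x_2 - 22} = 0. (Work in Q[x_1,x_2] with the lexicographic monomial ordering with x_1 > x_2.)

Compute a lex Gröbner basis by Buchberger's algorithm.
f_1 = 3x_1 + 2x_2 - 10, LT = x_1.
f_2 = 6x_1^2 - x_1x_2 - 2x_1 + 3x_2 - 22, LT = x_1^2.

S(f_1,f_2): lcm = x_1^2. S = 5/6x_1x_2 - 3x_1 - 1/2x_2 + 11/3.
  leading term x_1x_2: subtract (5/18x_2)·f_1 from 5/6x_1x_2 - 3x_1 - 1/2x_2 + 11/3 → -3x_1 - 5/9x_2^2 + 41/18x_2 + 11/3
  leading term x_1: subtract (-1)·f_1 from -3x_1 - 5/9x_2^2 + 41/18x_2 + 11/3 → -5/9x_2^2 + 77/18x_2 - 19/3
  leading term x_2^2: no divisor's leading term divides it; move -5/9x_2^2 to the remainder.
  leading term x_2: no divisor's leading term divides it; move 77/18x_2 to the remainder.
  leading term 1: no divisor's leading term divides it; move -19/3 to the remainder.
  remainder -5/9x_2^2 + 77/18x_2 - 19/3 ≠ 0; add h_3 = -5/9x_2^2 + 77/18x_2 - 19/3 to the basis.

S(f_1,h_3): leading monomials are coprime, so the S-polynomial reduces to 0 (Buchberger's first criterion).
S(f_2,h_3): leading monomials are coprime, so the S-polynomial reduces to 0 (Buchberger's first criterion).
Every S-polynomial of the final basis reduces to 0, so we have a Gröbner basis.
Inter-reduce: drop elements whose leading term is divisible by another's, tail-reduce, and make monic.
Reduced Gröbner basis: {x_1 + 2/3x_2 - 10/3, x_2^2 - 77/10x_2 + 57/5}.

Since the basis is lex-ordered, x_2^2 - 77/10x_2 + 57/5 is univariate in x_2. Its roots are {2, 57/10}. Back-substituting each root into the other basis elements fixes the other coordinates.
  x_2 = 2: the earlier basis element becomes x_1 - 2 = 0, giving x_1 = 2 — point (2, 2).
  x_2 = 57/10: the earlier basis element becomes x_1 + 7/15 = 0, giving x_1 = -7/15 — point (-7/15, 57/10).

{(2, 2), (-7/15, 57/10)}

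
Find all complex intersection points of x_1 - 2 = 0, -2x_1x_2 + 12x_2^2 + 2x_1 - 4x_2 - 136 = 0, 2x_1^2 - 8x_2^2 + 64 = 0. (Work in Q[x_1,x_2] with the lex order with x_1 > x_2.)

Compute a lex Gröbner basis by Buchberger's algorithm.
f_1 = x_1 - 2, LT = x_1.
f_2 = -2x_1x_2 + 2x_1 + 12x_2^2 - 4x_2 - 136, LT = x_1x_2.
f_3 = 2x_1^2 - 8x_2^2 + 64, LT = x_1^2.

S(f_1,f_2): lcm = x_1x_2. S = x_1 + 6x_2^2 - 4x_2 - 68.
  leading term x_1: subtract (1)·f_1 from x_1 + 6x_2^2 - 4x_2 - 68 → 6x_2^2 - 4x_2 - 66
  leading term x_2^2: no divisor's leading term divides it; move 6x_2^2 to the remainder.
  leading term x_2: no divisor's leading term divides it; move -4x_2 to the remainder.
  leading term 1: no divisor's leading term divides it; move -66 to the remainder.
  remainder 6x_2^2 - 4x_2 - 66 ≠ 0; add h_4 = 6x_2^2 - 4x_2 - 66 to the basis.

S(f_1,f_3): lcm = x_1^2. S = -2x_1 + 4x_2^2 - 32.
  leading term x_1: subtract (-2)·f_1 from -2x_1 + 4x_2^2 - 32 → 4x_2^2 - 36
  leading term x_2^2: subtract (2/3)·h_4 from 4x_2^2 - 36 → 8/3x_2 + 8
  leading term x_2: no divisor's leading term divides it; move 8/3x_2 to the remainder.
  leading term 1: no divisor's leading term divides it; move 8 to the remainder.
  remainder 8/3x_2 + 8 ≠ 0; add h_5 = 8/3x_2 + 8 to the basis.

The other S-polynomials (S(f_2,f_3), S(f_1,h_4), S(f_2,h_4), S(f_3,h_4), S(f_1,h_5), S(f_2,h_5), S(f_3,h_5), S(h_4,h_5)) all reduce to 0 modulo the current basis, so we have a Gröbner basis.
Inter-reduce: drop elements whose leading term is divisible by another's, tail-reduce, and make monic.
Reduced Gröbner basis: {x_1 - 2, x_2 + 3}.

The lex basis is triangular: the last element involves only x_2. Solving x_2 + 3 = 0 gives x_2 ∈ {-3}; substituting each value into the earlier elements determines the remaining variables.
  x_2 = -3: the earlier basis element becomes x_1 - 2 = 0, giving x_1 = 2 — point (2, -3).
Substituting each solution back into the original system confirms all equations vanish.

{(2, -3)}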